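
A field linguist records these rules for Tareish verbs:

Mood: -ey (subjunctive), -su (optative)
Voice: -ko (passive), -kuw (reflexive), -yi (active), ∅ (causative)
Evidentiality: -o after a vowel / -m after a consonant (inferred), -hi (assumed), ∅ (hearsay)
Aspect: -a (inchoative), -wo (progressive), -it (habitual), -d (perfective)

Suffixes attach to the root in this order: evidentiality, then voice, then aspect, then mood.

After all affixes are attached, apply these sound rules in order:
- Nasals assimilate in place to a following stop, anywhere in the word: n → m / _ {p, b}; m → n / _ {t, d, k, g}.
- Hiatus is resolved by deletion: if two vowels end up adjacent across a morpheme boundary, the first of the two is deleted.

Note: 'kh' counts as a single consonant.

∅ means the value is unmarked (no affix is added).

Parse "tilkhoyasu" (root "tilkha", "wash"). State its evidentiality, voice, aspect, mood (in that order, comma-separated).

inferred, active, inchoative, optative

Segment: tilkha-o-yi-a-su.
evidentiality: -o/m → inferred.
voice: -yi → active.
aspect: -a → inchoative.
mood: -su → optative.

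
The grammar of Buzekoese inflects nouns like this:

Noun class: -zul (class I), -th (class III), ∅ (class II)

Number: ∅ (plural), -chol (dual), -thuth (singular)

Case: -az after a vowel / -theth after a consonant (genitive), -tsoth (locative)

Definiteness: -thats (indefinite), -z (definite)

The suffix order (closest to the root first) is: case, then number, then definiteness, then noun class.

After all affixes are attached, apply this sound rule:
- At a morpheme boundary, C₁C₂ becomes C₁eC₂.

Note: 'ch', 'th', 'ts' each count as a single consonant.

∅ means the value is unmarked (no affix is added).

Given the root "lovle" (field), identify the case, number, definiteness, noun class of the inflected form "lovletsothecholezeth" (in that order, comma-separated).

locative, dual, definite, class III

Segment: lovle-tsoth-chol-z-th.
case: -tsoth → locative.
number: -chol → dual.
definiteness: -z → definite.
noun class: -th → class III.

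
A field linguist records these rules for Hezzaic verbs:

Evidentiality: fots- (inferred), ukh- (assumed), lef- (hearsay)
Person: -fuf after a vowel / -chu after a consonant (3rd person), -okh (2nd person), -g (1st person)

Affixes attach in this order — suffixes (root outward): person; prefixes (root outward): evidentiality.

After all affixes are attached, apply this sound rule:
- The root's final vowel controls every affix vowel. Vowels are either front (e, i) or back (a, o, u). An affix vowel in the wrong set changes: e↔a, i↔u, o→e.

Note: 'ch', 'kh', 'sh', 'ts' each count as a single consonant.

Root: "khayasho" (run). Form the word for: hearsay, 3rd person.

lafkhayashofuf

Attach evidentiality hearsay lef- → lefkhayasho.
Attach person 3rd person -fuf (after vowel 'o') → lefkhayashofuf.
Apply vowel harmony: lefkhayashofuf → lafkhayashofuf.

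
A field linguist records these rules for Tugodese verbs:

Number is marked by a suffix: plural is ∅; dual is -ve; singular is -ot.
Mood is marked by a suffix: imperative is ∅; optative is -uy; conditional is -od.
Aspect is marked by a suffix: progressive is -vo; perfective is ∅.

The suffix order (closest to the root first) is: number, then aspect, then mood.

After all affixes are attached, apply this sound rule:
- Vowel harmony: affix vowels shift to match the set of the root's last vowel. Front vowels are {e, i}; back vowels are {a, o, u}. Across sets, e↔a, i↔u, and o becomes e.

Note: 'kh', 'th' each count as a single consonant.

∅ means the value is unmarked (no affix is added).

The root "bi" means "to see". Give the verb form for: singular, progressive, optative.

bietveiy

Attach number singular -ot → biot.
Attach aspect progressive -vo → biotvo.
Attach mood optative -uy → biotvouy.
Apply vowel harmony: biotvouy → bietveiy.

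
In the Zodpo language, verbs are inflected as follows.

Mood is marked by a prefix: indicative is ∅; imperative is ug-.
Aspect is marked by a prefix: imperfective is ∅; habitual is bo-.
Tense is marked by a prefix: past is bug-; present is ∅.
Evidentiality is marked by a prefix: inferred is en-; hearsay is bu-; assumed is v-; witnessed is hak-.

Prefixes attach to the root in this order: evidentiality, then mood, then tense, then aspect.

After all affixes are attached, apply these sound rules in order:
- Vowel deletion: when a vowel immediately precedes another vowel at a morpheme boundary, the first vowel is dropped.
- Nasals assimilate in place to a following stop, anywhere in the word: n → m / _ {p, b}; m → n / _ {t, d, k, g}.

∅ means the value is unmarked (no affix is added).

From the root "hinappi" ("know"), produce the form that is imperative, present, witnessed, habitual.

bughakhinappi

Attach evidentiality witnessed hak- → hakhinappi.
Attach mood imperative ug- → ughakhinappi.
tense = present: zero marking, form stays ughakhinappi.
Attach aspect habitual bo- → boughakhinappi.
Apply vowel deletion: boughakhinappi → bughakhinappi.
Nasal assimilation: no change.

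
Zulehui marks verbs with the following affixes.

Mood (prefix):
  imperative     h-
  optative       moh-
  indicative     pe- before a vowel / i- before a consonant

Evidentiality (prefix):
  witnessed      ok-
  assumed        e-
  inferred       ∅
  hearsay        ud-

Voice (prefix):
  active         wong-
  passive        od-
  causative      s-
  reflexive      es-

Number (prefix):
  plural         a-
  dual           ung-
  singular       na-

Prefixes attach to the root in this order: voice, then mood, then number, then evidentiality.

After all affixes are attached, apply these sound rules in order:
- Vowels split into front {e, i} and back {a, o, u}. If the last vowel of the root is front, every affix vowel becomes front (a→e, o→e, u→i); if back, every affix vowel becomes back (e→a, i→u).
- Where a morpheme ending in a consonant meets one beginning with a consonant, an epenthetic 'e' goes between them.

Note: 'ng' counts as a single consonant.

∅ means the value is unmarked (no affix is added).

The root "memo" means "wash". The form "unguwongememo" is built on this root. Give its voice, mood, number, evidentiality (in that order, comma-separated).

active, indicative, dual, inferred

Segment: ung-i-wong-memo.
voice: wong- → active.
mood: pe/i- → indicative.
number: ung- → dual.
evidentiality: ∅ → inferred.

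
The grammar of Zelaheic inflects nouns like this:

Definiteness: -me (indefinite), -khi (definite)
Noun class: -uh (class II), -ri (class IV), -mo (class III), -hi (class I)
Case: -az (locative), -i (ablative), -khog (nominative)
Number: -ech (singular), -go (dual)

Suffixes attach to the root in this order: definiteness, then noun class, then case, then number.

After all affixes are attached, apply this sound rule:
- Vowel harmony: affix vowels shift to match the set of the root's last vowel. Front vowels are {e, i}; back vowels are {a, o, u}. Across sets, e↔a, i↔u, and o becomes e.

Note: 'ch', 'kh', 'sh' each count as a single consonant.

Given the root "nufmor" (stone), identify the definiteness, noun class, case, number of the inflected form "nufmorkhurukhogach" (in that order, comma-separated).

definite, class IV, nominative, singular

Segment: nufmor-khi-ri-khog-ech.
definiteness: -khi → definite.
noun class: -ri → class IV.
case: -khog → nominative.
number: -ech → singular.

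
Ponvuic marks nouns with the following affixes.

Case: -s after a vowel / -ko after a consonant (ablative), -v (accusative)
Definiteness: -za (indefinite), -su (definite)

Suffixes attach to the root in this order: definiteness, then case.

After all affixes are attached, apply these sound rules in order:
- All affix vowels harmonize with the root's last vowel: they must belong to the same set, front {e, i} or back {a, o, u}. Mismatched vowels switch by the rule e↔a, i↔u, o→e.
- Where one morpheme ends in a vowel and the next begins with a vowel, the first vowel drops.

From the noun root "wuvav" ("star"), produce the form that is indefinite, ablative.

wuvavzas

Attach definiteness indefinite -za → wuvavza.
Attach case ablative -s (after vowel 'a') → wuvavzas.
Vowel harmony: no change.
Vowel deletion: no change.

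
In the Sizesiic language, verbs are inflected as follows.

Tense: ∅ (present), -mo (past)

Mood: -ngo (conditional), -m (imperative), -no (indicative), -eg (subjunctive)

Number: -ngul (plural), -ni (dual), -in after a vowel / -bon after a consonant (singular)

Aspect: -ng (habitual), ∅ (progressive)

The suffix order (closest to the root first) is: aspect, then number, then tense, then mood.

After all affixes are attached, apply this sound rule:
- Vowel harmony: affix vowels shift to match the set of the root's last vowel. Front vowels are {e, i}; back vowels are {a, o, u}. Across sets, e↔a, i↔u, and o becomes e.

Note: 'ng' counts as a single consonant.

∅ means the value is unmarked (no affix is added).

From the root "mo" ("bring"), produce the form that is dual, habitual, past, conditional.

mongnumongo

Attach aspect habitual -ng → mong.
Attach number dual -ni → mongni.
Attach tense past -mo → mongnimo.
Attach mood conditional -ngo → mongnimongo.
Apply vowel harmony: mongnimongo → mongnumongo.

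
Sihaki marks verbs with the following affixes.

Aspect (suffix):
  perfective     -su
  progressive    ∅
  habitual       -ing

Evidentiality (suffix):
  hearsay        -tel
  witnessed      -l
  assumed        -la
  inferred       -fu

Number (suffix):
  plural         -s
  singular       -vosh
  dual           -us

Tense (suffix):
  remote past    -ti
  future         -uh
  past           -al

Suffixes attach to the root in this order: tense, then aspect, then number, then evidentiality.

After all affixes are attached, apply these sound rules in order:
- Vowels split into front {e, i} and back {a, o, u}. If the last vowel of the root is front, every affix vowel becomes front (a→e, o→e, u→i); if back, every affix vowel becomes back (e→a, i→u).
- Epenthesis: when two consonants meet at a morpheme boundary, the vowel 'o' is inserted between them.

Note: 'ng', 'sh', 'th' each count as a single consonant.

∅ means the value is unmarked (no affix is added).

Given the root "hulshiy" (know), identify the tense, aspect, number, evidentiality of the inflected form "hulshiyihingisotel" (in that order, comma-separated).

Segment: hulshiy-uh-ing-us-tel.
tense: -uh → future.
aspect: -ing → habitual.
number: -us → dual.
evidentiality: -tel → hearsay.

future, habitual, dual, hearsay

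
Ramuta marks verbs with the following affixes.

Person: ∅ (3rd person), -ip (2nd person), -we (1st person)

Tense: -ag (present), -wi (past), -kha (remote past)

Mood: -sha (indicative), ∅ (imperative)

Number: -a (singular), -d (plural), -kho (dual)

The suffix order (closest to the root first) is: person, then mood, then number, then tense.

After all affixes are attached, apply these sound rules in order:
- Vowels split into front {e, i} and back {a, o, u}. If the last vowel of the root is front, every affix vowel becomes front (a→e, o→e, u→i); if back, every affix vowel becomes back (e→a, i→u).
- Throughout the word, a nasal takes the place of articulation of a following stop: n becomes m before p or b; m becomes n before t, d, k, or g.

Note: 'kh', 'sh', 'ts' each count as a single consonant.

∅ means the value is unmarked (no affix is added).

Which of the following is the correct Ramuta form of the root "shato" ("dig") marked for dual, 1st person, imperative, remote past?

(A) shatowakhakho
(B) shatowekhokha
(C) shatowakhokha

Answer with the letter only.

Attach person 1st person -we → shatowe.
mood = imperative: zero marking, form stays shatowe.
Attach number dual -kho → shatowekho.
Attach tense remote past -kha → shatowekhokha.
Apply vowel harmony: shatowekhokha → shatowakhokha.
Nasal assimilation: no change.
So the correct form is shatowakhokha, option (C).
(A) shatowakhakho is wrong: it has the affixes in the wrong order.
(B) shatowekhokha is wrong: it fails to apply the sound rule(s).

C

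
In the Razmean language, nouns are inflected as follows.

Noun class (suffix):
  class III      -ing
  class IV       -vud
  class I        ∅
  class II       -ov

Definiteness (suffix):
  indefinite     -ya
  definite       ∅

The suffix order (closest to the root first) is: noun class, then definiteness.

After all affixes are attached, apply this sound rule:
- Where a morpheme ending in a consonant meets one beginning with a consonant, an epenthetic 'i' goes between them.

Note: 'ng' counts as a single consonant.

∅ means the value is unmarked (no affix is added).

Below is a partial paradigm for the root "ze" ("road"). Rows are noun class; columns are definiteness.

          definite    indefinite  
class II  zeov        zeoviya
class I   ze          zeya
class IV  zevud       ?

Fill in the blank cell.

zevudiya

Attach noun class class IV -vud → zevud.
Attach definiteness indefinite -ya → zevudya.
Apply epenthesis: zevudya → zevudiya.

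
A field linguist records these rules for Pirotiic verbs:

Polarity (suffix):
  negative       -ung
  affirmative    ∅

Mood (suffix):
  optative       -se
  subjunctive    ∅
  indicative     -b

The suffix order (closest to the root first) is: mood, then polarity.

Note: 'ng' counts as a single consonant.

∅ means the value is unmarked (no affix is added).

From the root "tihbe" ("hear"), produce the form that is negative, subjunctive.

tihbeung

mood = subjunctive: zero marking, form stays tihbe.
Attach polarity negative -ung → tihbeung.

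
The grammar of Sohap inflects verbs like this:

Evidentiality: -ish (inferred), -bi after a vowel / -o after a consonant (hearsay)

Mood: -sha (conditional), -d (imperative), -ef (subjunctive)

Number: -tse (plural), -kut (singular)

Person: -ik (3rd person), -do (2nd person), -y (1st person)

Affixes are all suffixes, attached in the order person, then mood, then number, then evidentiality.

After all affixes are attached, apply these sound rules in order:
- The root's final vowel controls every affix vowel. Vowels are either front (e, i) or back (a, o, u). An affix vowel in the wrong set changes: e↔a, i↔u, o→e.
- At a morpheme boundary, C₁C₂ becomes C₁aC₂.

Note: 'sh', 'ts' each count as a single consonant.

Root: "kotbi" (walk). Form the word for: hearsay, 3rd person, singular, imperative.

kotbiikadakite

Attach person 3rd person -ik → kotbiik.
Attach mood imperative -d → kotbiikd.
Attach number singular -kut → kotbiikdkut.
Attach evidentiality hearsay -o (after consonant 't') → kotbiikdkuto.
Apply vowel harmony: kotbiikdkuto → kotbiikdkite.
Apply epenthesis: kotbiikdkite → kotbiikadakite.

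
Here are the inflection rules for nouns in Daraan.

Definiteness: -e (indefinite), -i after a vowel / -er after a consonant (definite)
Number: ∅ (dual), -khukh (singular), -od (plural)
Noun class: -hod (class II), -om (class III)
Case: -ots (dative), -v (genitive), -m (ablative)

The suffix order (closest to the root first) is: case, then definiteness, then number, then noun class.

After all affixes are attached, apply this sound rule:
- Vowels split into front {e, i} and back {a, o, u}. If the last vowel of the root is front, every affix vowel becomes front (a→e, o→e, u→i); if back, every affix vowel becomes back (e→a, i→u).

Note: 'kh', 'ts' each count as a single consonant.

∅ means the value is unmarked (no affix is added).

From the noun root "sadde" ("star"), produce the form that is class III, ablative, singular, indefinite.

saddemekhikhem

Attach case ablative -m → saddem.
Attach definiteness indefinite -e → saddeme.
Attach number singular -khukh → saddemekhukh.
Attach noun class class III -om → saddemekhukhom.
Apply vowel harmony: saddemekhukhom → saddemekhikhem.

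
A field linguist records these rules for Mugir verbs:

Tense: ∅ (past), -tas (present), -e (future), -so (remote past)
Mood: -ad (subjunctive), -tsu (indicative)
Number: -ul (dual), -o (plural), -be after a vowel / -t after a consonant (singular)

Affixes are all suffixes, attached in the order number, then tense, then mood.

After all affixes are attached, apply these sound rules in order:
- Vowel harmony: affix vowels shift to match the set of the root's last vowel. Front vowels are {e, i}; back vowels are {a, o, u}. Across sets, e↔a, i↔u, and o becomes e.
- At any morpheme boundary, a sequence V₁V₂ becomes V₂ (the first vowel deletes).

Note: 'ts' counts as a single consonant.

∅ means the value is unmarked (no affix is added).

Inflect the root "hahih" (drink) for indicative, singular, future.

Attach number singular -t (after consonant 'h') → hahiht.
Attach tense future -e → hahihte.
Attach mood indicative -tsu → hahihtetsu.
Apply vowel harmony: hahihtetsu → hahihtetsi.
Vowel deletion: no change.

hahihtetsi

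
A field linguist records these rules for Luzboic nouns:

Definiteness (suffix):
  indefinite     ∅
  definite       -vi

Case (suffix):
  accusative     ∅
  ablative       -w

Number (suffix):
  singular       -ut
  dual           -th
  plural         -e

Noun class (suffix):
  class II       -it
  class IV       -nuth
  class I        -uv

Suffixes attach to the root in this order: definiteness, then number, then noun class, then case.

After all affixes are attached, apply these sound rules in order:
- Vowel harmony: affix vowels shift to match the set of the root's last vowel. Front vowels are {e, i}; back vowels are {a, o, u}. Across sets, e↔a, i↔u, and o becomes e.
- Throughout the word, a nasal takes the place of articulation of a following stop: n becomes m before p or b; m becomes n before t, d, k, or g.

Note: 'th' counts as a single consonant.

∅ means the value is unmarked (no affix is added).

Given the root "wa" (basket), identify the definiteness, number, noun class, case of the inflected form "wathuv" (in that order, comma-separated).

indefinite, dual, class I, accusative

Segment: wa-th-uv.
definiteness: ∅ → indefinite.
number: -th → dual.
noun class: -uv → class I.
case: ∅ → accusative.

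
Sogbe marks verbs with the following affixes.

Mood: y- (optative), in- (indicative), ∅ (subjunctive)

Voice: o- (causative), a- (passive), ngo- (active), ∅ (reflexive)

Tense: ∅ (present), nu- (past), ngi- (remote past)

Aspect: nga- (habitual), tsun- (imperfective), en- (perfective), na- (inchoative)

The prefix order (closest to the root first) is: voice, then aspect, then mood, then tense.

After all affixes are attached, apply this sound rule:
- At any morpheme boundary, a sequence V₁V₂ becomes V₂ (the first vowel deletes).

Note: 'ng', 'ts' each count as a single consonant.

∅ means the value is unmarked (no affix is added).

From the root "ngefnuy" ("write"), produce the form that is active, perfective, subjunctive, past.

nenngongefnuy

Attach voice active ngo- → ngongefnuy.
Attach aspect perfective en- → enngongefnuy.
mood = subjunctive: zero marking, form stays enngongefnuy.
Attach tense past nu- → nuenngongefnuy.
Apply vowel deletion: nuenngongefnuy → nenngongefnuy.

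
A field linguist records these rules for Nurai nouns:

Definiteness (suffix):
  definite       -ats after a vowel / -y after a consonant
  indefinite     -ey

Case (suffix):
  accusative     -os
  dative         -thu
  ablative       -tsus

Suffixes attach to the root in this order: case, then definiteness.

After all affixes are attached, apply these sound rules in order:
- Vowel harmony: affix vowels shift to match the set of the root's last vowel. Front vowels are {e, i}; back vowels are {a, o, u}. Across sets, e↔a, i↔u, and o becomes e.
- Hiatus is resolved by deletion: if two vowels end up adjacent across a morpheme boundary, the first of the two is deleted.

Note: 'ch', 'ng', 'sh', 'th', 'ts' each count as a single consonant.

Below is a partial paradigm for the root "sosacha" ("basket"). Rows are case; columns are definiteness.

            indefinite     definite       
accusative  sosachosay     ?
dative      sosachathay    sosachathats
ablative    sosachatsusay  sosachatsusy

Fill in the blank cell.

sosachosy

Attach case accusative -os → sosachaos.
Attach definiteness definite -y (after consonant 's') → sosachaosy.
Vowel harmony: no change.
Apply vowel deletion: sosachaosy → sosachosy.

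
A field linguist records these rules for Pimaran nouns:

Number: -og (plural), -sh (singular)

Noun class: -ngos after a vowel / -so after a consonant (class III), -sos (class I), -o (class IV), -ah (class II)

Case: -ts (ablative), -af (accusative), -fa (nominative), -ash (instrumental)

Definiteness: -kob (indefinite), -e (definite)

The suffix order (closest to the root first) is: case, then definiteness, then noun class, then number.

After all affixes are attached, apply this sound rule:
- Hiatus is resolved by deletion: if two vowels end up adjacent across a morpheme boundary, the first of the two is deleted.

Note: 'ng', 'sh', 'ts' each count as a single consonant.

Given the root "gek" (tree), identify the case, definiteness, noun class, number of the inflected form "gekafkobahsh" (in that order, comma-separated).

accusative, indefinite, class II, singular

Segment: gek-af-kob-ah-sh.
case: -af → accusative.
definiteness: -kob → indefinite.
noun class: -ah → class II.
number: -sh → singular.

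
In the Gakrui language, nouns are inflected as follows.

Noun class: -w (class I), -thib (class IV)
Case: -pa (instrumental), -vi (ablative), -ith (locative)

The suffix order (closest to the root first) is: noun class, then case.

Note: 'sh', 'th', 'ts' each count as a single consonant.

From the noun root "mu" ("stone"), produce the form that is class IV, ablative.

muthibvi

Attach noun class class IV -thib → muthib.
Attach case ablative -vi → muthibvi.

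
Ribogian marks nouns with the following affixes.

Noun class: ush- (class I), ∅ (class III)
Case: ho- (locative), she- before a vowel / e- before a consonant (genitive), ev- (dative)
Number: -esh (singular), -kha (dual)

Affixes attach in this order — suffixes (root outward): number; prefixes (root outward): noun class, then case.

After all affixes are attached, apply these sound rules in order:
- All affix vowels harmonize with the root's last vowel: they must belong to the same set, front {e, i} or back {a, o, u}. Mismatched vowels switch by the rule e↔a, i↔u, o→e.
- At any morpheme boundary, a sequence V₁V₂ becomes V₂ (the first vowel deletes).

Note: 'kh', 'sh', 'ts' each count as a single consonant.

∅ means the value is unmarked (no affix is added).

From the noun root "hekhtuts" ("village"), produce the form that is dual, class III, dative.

avhekhtutskha

Attach number dual -kha → hekhtutskha.
noun class = class III: zero marking, form stays hekhtutskha.
Attach case dative ev- → evhekhtutskha.
Apply vowel harmony: evhekhtutskha → avhekhtutskha.
Vowel deletion: no change.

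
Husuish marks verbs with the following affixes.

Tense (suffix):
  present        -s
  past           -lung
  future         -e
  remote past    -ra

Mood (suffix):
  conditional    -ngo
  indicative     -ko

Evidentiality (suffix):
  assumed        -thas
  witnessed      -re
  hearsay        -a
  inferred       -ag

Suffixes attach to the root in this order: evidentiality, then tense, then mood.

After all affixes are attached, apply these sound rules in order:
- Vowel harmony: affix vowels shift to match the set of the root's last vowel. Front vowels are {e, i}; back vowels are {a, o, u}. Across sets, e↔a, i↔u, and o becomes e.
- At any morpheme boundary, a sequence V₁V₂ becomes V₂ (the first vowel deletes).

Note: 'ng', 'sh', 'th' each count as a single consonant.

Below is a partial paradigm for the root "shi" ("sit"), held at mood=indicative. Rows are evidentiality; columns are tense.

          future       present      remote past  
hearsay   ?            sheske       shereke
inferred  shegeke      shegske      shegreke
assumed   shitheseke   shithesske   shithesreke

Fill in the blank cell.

Attach evidentiality hearsay -a → shia.
Attach tense future -e → shiae.
Attach mood indicative -ko → shiaeko.
Apply vowel harmony: shiaeko → shieeke.
Apply vowel deletion: shieeke → sheke.

sheke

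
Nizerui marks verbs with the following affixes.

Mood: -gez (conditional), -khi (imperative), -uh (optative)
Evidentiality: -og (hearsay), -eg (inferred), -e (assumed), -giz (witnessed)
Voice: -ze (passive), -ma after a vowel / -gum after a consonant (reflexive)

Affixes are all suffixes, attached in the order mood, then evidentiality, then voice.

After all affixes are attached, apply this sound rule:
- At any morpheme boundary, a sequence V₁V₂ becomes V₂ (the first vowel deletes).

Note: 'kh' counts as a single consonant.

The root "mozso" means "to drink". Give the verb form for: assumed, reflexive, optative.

Attach mood optative -uh → mozsouh.
Attach evidentiality assumed -e → mozsouhe.
Attach voice reflexive -ma (after vowel 'e') → mozsouhema.
Apply vowel deletion: mozsouhema → mozsuhema.

mozsuhema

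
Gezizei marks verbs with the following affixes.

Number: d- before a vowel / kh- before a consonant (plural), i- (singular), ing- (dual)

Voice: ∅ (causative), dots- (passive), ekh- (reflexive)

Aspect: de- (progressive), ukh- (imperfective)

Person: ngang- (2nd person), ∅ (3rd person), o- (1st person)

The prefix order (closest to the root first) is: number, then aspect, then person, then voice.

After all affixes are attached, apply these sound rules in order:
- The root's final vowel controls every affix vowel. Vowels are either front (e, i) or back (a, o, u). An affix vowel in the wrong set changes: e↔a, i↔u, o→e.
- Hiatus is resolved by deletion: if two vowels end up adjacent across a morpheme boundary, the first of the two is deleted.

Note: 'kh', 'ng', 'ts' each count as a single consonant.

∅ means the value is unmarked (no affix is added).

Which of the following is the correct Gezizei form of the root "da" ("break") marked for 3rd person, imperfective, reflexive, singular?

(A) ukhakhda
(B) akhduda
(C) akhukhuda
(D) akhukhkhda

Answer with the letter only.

C

Attach number singular i- → ida.
Attach aspect imperfective ukh- → ukhida.
person = 3rd person: zero marking, form stays ukhida.
Attach voice reflexive ekh- → ekhukhida.
Apply vowel harmony: ekhukhida → akhukhuda.
Vowel deletion: no change.
So the correct form is akhukhuda, option (C).
(D) akhukhkhda is wrong: it uses plural instead of singular for number.
(A) ukhakhda is wrong: it has the affixes in the wrong order.
(B) akhduda is wrong: it uses progressive instead of imperfective for aspect.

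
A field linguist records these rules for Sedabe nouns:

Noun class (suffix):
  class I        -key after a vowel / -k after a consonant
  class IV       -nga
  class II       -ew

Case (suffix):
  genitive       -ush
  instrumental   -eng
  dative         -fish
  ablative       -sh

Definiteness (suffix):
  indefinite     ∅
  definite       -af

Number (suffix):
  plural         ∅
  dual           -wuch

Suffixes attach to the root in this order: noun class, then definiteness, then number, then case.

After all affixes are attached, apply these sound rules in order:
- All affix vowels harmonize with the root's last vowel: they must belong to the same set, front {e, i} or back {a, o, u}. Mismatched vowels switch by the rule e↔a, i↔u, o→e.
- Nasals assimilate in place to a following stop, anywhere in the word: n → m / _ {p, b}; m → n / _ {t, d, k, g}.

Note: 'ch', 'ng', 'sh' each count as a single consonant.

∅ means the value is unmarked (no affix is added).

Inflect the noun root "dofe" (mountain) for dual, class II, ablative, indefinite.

Attach noun class class II -ew → dofeew.
definiteness = indefinite: zero marking, form stays dofeew.
Attach number dual -wuch → dofeewwuch.
Attach case ablative -sh → dofeewwuchsh.
Apply vowel harmony: dofeewwuchsh → dofeewwichsh.
Nasal assimilation: no change.

dofeewwichsh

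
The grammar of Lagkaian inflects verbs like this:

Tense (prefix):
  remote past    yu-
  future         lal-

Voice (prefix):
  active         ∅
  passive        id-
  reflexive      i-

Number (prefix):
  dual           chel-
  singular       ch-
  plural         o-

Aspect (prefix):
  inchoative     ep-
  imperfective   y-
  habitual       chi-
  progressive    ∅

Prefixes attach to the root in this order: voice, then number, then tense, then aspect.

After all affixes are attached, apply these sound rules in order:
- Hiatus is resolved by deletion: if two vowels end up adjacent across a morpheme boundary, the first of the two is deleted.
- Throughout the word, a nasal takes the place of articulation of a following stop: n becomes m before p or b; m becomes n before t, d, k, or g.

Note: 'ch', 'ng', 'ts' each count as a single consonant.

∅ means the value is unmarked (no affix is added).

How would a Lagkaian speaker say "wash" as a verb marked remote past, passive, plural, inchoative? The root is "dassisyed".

epyiddassisyed

Attach voice passive id- → iddassisyed.
Attach number plural o- → oiddassisyed.
Attach tense remote past yu- → yuoiddassisyed.
Attach aspect inchoative ep- → epyuoiddassisyed.
Apply vowel deletion: epyuoiddassisyed → epyiddassisyed.
Nasal assimilation: no change.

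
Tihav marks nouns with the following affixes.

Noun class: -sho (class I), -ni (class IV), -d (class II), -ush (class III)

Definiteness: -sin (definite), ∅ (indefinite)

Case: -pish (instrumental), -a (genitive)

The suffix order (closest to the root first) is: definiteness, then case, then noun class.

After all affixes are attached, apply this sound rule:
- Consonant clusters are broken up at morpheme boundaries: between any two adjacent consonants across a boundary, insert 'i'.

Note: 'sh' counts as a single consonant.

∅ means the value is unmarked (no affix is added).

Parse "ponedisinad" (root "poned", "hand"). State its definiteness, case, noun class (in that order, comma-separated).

Segment: poned-sin-a-d.
definiteness: -sin → definite.
case: -a → genitive.
noun class: -d → class II.

definite, genitive, class II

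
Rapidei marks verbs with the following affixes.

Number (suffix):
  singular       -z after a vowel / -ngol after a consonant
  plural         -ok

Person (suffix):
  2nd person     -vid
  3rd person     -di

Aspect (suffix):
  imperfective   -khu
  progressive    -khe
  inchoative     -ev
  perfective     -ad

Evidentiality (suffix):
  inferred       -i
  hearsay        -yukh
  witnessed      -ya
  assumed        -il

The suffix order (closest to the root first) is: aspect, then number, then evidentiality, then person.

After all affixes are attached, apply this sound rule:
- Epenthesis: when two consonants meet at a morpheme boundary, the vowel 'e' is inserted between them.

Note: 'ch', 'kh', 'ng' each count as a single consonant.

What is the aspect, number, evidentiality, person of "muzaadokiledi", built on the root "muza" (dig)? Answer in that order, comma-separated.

Segment: muza-ad-ok-il-di.
aspect: -ad → perfective.
number: -ok → plural.
evidentiality: -il → assumed.
person: -di → 3rd person.

perfective, plural, assumed, 3rd person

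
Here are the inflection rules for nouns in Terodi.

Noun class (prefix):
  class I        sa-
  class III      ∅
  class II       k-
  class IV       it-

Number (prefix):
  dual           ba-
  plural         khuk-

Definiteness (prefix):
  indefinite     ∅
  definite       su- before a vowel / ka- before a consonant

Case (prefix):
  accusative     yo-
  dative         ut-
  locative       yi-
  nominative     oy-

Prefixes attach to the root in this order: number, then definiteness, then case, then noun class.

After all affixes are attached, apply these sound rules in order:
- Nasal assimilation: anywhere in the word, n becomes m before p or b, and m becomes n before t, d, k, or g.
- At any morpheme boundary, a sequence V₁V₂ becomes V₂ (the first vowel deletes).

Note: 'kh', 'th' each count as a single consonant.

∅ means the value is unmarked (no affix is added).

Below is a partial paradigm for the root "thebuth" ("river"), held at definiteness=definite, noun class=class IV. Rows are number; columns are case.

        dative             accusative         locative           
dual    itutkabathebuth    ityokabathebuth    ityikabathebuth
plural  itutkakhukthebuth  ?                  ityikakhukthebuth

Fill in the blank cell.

Attach number plural khuk- → khukthebuth.
Attach definiteness definite ka- (before consonant 'kh') → kakhukthebuth.
Attach case accusative yo- → yokakhukthebuth.
Attach noun class class IV it- → ityokakhukthebuth.
Nasal assimilation: no change.
Vowel deletion: no change.

ityokakhukthebuth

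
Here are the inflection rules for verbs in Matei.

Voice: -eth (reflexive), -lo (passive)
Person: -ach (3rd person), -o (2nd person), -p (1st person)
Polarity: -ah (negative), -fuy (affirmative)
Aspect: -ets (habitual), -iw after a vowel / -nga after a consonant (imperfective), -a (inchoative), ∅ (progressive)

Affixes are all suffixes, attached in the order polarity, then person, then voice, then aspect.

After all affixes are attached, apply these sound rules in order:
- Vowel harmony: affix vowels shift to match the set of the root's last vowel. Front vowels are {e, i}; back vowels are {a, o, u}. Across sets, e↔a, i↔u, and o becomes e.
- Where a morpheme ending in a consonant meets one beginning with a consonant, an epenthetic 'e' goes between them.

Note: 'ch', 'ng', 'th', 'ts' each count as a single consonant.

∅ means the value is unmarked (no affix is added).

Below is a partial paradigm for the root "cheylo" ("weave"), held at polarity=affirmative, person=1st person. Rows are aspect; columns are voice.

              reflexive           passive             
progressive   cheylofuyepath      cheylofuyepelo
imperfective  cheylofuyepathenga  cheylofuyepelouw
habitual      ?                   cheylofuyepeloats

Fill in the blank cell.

cheylofuyepathats

Attach polarity affirmative -fuy → cheylofuy.
Attach person 1st person -p → cheylofuyp.
Attach voice reflexive -eth → cheylofuypeth.
Attach aspect habitual -ets → cheylofuypethets.
Apply vowel harmony: cheylofuypethets → cheylofuypathats.
Apply epenthesis: cheylofuypathats → cheylofuyepathats.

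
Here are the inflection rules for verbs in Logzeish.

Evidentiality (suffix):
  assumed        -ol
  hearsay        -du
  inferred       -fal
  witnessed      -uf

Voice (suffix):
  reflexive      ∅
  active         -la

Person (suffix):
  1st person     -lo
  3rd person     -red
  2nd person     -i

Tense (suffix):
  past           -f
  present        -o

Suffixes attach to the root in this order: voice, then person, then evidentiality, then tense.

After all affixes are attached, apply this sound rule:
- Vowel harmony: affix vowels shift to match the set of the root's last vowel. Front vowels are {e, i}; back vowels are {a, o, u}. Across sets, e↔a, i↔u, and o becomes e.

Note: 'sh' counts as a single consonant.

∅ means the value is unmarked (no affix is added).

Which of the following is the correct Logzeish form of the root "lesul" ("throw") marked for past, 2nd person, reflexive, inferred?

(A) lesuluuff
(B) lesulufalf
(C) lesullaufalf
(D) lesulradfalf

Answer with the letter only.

voice = reflexive: zero marking, form stays lesul.
Attach person 2nd person -i → lesuli.
Attach evidentiality inferred -fal → lesulifal.
Attach tense past -f → lesulifalf.
Apply vowel harmony: lesulifalf → lesulufalf.
So the correct form is lesulufalf, option (B).
(A) lesuluuff is wrong: it uses witnessed instead of inferred for evidentiality.
(D) lesulradfalf is wrong: it uses 3rd person instead of 2nd person for person.
(C) lesullaufalf is wrong: it uses active instead of reflexive for voice.

B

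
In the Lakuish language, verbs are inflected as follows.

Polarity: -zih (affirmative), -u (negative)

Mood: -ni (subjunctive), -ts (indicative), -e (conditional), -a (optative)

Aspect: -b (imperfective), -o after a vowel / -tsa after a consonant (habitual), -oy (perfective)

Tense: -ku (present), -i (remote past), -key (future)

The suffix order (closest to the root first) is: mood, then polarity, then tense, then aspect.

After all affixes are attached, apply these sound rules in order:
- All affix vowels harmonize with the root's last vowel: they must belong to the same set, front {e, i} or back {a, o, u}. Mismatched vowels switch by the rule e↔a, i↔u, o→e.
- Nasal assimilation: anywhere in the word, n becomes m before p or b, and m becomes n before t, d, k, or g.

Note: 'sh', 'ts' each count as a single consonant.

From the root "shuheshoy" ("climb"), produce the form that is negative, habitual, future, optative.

shuheshoyaukaytsa

Attach mood optative -a → shuheshoya.
Attach polarity negative -u → shuheshoyau.
Attach tense future -key → shuheshoyaukey.
Attach aspect habitual -tsa (after consonant 'y') → shuheshoyaukeytsa.
Apply vowel harmony: shuheshoyaukeytsa → shuheshoyaukaytsa.
Nasal assimilation: no change.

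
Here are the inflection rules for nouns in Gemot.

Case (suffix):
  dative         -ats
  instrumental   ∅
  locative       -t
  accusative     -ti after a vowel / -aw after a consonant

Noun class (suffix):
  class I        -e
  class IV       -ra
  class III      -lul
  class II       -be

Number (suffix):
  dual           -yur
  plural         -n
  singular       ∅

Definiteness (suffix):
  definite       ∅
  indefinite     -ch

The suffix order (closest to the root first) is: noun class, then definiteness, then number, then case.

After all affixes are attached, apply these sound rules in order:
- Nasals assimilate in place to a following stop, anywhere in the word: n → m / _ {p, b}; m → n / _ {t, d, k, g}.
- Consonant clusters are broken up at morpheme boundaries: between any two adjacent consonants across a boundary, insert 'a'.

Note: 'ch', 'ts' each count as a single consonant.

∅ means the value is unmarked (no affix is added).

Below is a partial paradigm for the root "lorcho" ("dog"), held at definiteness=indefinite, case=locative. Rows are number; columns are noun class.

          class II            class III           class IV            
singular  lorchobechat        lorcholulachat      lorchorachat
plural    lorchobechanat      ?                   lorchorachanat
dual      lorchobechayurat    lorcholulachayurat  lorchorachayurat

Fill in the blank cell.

Attach noun class class III -lul → lorcholul.
Attach definiteness indefinite -ch → lorcholulch.
Attach number plural -n → lorcholulchn.
Attach case locative -t → lorcholulchnt.
Nasal assimilation: no change.
Apply epenthesis: lorcholulchnt → lorcholulachanat.

lorcholulachanat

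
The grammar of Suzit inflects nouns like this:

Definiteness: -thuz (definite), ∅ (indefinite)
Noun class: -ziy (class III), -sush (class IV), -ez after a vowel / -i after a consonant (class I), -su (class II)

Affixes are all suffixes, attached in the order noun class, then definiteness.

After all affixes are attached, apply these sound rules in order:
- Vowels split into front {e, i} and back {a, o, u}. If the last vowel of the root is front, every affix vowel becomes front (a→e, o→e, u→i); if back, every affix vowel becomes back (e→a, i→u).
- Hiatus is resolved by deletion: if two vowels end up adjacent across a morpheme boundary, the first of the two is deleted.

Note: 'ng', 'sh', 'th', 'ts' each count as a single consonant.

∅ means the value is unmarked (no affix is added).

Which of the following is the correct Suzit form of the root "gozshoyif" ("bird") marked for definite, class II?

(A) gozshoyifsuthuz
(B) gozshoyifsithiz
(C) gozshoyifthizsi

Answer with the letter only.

B

Attach noun class class II -su → gozshoyifsu.
Attach definiteness definite -thuz → gozshoyifsuthuz.
Apply vowel harmony: gozshoyifsuthuz → gozshoyifsithiz.
Vowel deletion: no change.
So the correct form is gozshoyifsithiz, option (B).
(A) gozshoyifsuthuz is wrong: it fails to apply the sound rule(s).
(C) gozshoyifthizsi is wrong: it has the affixes in the wrong order.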